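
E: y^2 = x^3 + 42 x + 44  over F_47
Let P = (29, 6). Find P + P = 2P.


Doubling: s = (3 x1^2 + a) / (2 y1)
s = (3*29^2 + 42) / (2*6) mod 47 = 14
x3 = s^2 - 2 x1 mod 47 = 14^2 - 2*29 = 44
y3 = s (x1 - x3) - y1 mod 47 = 14 * (29 - 44) - 6 = 19

2P = (44, 19)


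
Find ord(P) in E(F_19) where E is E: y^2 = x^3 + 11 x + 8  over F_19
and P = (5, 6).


Compute successive multiples of P until we hit O:
  1P = (5, 6)
  2P = (6, 9)
  3P = (17, 15)
  4P = (13, 7)
  5P = (12, 5)
  6P = (9, 0)
  7P = (12, 14)
  8P = (13, 12)
  ... (continuing to 12P)
  12P = O

ord(P) = 12


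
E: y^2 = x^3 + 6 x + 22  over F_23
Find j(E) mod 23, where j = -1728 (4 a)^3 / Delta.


Delta = -16(4 a^3 + 27 b^2) mod 23 = 4
-1728 * (4 a)^3 = -1728 * (4*6)^3 mod 23 = 20
j = 20 * 4^(-1) mod 23 = 5

j = 5 (mod 23)


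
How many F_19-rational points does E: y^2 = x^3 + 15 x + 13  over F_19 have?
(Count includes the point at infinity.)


For each x in F_19, count y with y^2 = x^3 + 15 x + 13 mod 19:
  x = 3: RHS = 9, y in [3, 16]  -> 2 point(s)
  x = 4: RHS = 4, y in [2, 17]  -> 2 point(s)
  x = 5: RHS = 4, y in [2, 17]  -> 2 point(s)
  x = 7: RHS = 5, y in [9, 10]  -> 2 point(s)
  x = 10: RHS = 4, y in [2, 17]  -> 2 point(s)
  x = 13: RHS = 11, y in [7, 12]  -> 2 point(s)
  x = 16: RHS = 17, y in [6, 13]  -> 2 point(s)
  x = 18: RHS = 16, y in [4, 15]  -> 2 point(s)
Affine points: 16. Add the point at infinity: total = 17.

#E(F_19) = 17


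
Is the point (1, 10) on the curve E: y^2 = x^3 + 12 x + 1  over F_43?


Check whether y^2 = x^3 + 12 x + 1 (mod 43) for (x, y) = (1, 10).
LHS: y^2 = 10^2 mod 43 = 14
RHS: x^3 + 12 x + 1 = 1^3 + 12*1 + 1 mod 43 = 14
LHS = RHS

Yes, on the curve


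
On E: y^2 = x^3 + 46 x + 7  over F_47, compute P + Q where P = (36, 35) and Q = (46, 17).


P != Q, so use the chord formula.
s = (y2 - y1) / (x2 - x1) = (29) / (10) mod 47 = 17
x3 = s^2 - x1 - x2 mod 47 = 17^2 - 36 - 46 = 19
y3 = s (x1 - x3) - y1 mod 47 = 17 * (36 - 19) - 35 = 19

P + Q = (19, 19)


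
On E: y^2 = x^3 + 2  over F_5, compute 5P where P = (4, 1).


k = 5 = 101_2 (binary, LSB first: 101)
Double-and-add from P = (4, 1):
  bit 0 = 1: acc = O + (4, 1) = (4, 1)
  bit 1 = 0: acc unchanged = (4, 1)
  bit 2 = 1: acc = (4, 1) + (3, 2) = (4, 4)

5P = (4, 4)


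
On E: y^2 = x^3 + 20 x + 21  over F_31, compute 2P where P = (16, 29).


Doubling: s = (3 x1^2 + a) / (2 y1)
s = (3*16^2 + 20) / (2*29) mod 31 = 20
x3 = s^2 - 2 x1 mod 31 = 20^2 - 2*16 = 27
y3 = s (x1 - x3) - y1 mod 31 = 20 * (16 - 27) - 29 = 30

2P = (27, 30)


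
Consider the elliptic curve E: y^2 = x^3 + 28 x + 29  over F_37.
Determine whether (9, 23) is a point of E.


Check whether y^2 = x^3 + 28 x + 29 (mod 37) for (x, y) = (9, 23).
LHS: y^2 = 23^2 mod 37 = 11
RHS: x^3 + 28 x + 29 = 9^3 + 28*9 + 29 mod 37 = 11
LHS = RHS

Yes, on the curve


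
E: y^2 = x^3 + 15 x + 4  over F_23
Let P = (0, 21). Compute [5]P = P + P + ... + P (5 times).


k = 5 = 101_2 (binary, LSB first: 101)
Double-and-add from P = (0, 21):
  bit 0 = 1: acc = O + (0, 21) = (0, 21)
  bit 1 = 0: acc unchanged = (0, 21)
  bit 2 = 1: acc = (0, 21) + (21, 9) = (15, 4)

5P = (15, 4)


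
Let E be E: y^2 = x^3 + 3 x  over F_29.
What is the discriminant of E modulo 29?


4 a^3 + 27 b^2 = 4*3^3 + 27*0^2 = 108 + 0 = 108
Delta = -16 * (108) = -1728
Delta mod 29 = 12

Delta = 12 (mod 29)


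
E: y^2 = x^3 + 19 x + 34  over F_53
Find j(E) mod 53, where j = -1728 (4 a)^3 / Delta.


Delta = -16(4 a^3 + 27 b^2) mod 53 = 50
-1728 * (4 a)^3 = -1728 * (4*19)^3 mod 53 = 47
j = 47 * 50^(-1) mod 53 = 2

j = 2 (mod 53)


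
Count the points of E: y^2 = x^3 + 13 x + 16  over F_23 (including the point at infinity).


For each x in F_23, count y with y^2 = x^3 + 13 x + 16 mod 23:
  x = 0: RHS = 16, y in [4, 19]  -> 2 point(s)
  x = 2: RHS = 4, y in [2, 21]  -> 2 point(s)
  x = 3: RHS = 13, y in [6, 17]  -> 2 point(s)
  x = 7: RHS = 13, y in [6, 17]  -> 2 point(s)
  x = 11: RHS = 18, y in [8, 15]  -> 2 point(s)
  x = 13: RHS = 13, y in [6, 17]  -> 2 point(s)
  x = 22: RHS = 2, y in [5, 18]  -> 2 point(s)
Affine points: 14. Add the point at infinity: total = 15.

#E(F_23) = 15


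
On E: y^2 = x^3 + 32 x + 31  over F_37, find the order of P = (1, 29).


Compute successive multiples of P until we hit O:
  1P = (1, 29)
  2P = (9, 7)
  3P = (23, 13)
  4P = (12, 16)
  5P = (15, 1)
  6P = (25, 19)
  7P = (14, 35)
  8P = (29, 15)
  ... (continuing to 31P)
  31P = O

ord(P) = 31


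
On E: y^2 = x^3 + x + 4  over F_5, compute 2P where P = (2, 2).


k = 2 = 10_2 (binary, LSB first: 01)
Double-and-add from P = (2, 2):
  bit 0 = 0: acc unchanged = O
  bit 1 = 1: acc = O + (0, 2) = (0, 2)

2P = (0, 2)


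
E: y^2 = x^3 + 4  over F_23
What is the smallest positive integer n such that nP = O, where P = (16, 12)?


Compute successive multiples of P until we hit O:
  1P = (16, 12)
  2P = (3, 13)
  3P = (7, 5)
  4P = (6, 6)
  5P = (17, 15)
  6P = (22, 16)
  7P = (11, 22)
  8P = (0, 2)
  ... (continuing to 24P)
  24P = O

ord(P) = 24


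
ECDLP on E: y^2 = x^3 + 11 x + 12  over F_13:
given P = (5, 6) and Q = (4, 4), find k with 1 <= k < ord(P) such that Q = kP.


Enumerate multiples of P until we hit Q = (4, 4):
  1P = (5, 6)
  2P = (2, 9)
  3P = (7, 9)
  4P = (0, 8)
  5P = (4, 4)
Match found at i = 5.

k = 5


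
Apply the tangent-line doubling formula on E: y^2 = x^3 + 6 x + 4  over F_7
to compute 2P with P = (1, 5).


Doubling: s = (3 x1^2 + a) / (2 y1)
s = (3*1^2 + 6) / (2*5) mod 7 = 3
x3 = s^2 - 2 x1 mod 7 = 3^2 - 2*1 = 0
y3 = s (x1 - x3) - y1 mod 7 = 3 * (1 - 0) - 5 = 5

2P = (0, 5)


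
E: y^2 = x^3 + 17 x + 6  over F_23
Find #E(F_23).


For each x in F_23, count y with y^2 = x^3 + 17 x + 6 mod 23:
  x = 0: RHS = 6, y in [11, 12]  -> 2 point(s)
  x = 1: RHS = 1, y in [1, 22]  -> 2 point(s)
  x = 2: RHS = 2, y in [5, 18]  -> 2 point(s)
  x = 4: RHS = 0, y in [0]  -> 1 point(s)
  x = 5: RHS = 9, y in [3, 20]  -> 2 point(s)
  x = 6: RHS = 2, y in [5, 18]  -> 2 point(s)
  x = 7: RHS = 8, y in [10, 13]  -> 2 point(s)
  x = 10: RHS = 3, y in [7, 16]  -> 2 point(s)
  x = 11: RHS = 6, y in [11, 12]  -> 2 point(s)
  x = 12: RHS = 6, y in [11, 12]  -> 2 point(s)
  x = 13: RHS = 9, y in [3, 20]  -> 2 point(s)
  x = 15: RHS = 2, y in [5, 18]  -> 2 point(s)
  x = 16: RHS = 4, y in [2, 21]  -> 2 point(s)
  x = 18: RHS = 3, y in [7, 16]  -> 2 point(s)
  x = 19: RHS = 12, y in [9, 14]  -> 2 point(s)
Affine points: 29. Add the point at infinity: total = 30.

#E(F_23) = 30


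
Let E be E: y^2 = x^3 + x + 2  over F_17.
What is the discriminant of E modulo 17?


4 a^3 + 27 b^2 = 4*1^3 + 27*2^2 = 4 + 108 = 112
Delta = -16 * (112) = -1792
Delta mod 17 = 10

Delta = 10 (mod 17)


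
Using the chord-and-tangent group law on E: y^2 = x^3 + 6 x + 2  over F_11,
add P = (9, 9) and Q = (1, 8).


P != Q, so use the chord formula.
s = (y2 - y1) / (x2 - x1) = (10) / (3) mod 11 = 7
x3 = s^2 - x1 - x2 mod 11 = 7^2 - 9 - 1 = 6
y3 = s (x1 - x3) - y1 mod 11 = 7 * (9 - 6) - 9 = 1

P + Q = (6, 1)


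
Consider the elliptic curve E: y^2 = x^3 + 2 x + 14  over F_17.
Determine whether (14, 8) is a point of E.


Check whether y^2 = x^3 + 2 x + 14 (mod 17) for (x, y) = (14, 8).
LHS: y^2 = 8^2 mod 17 = 13
RHS: x^3 + 2 x + 14 = 14^3 + 2*14 + 14 mod 17 = 15
LHS != RHS

No, not on the curve


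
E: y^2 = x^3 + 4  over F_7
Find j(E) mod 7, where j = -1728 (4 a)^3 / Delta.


Delta = -16(4 a^3 + 27 b^2) mod 7 = 4
-1728 * (4 a)^3 = -1728 * (4*0)^3 mod 7 = 0
j = 0 * 4^(-1) mod 7 = 0

j = 0 (mod 7)


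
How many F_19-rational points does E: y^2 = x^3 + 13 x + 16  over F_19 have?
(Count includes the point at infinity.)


For each x in F_19, count y with y^2 = x^3 + 13 x + 16 mod 19:
  x = 0: RHS = 16, y in [4, 15]  -> 2 point(s)
  x = 1: RHS = 11, y in [7, 12]  -> 2 point(s)
  x = 3: RHS = 6, y in [5, 14]  -> 2 point(s)
  x = 5: RHS = 16, y in [4, 15]  -> 2 point(s)
  x = 6: RHS = 6, y in [5, 14]  -> 2 point(s)
  x = 8: RHS = 5, y in [9, 10]  -> 2 point(s)
  x = 9: RHS = 7, y in [8, 11]  -> 2 point(s)
  x = 10: RHS = 6, y in [5, 14]  -> 2 point(s)
  x = 12: RHS = 0, y in [0]  -> 1 point(s)
  x = 13: RHS = 7, y in [8, 11]  -> 2 point(s)
  x = 14: RHS = 16, y in [4, 15]  -> 2 point(s)
  x = 16: RHS = 7, y in [8, 11]  -> 2 point(s)
  x = 17: RHS = 1, y in [1, 18]  -> 2 point(s)
Affine points: 25. Add the point at infinity: total = 26.

#E(F_19) = 26


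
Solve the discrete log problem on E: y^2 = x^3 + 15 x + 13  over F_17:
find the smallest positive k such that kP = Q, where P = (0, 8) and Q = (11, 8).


Enumerate multiples of P until we hit Q = (11, 8):
  1P = (0, 8)
  2P = (4, 1)
  3P = (15, 14)
  4P = (11, 8)
Match found at i = 4.

k = 4


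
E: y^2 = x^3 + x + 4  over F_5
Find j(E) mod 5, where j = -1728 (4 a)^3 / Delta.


Delta = -16(4 a^3 + 27 b^2) mod 5 = 4
-1728 * (4 a)^3 = -1728 * (4*1)^3 mod 5 = 3
j = 3 * 4^(-1) mod 5 = 2

j = 2 (mod 5)


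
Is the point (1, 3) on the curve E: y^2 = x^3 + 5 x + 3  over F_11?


Check whether y^2 = x^3 + 5 x + 3 (mod 11) for (x, y) = (1, 3).
LHS: y^2 = 3^2 mod 11 = 9
RHS: x^3 + 5 x + 3 = 1^3 + 5*1 + 3 mod 11 = 9
LHS = RHS

Yes, on the curve


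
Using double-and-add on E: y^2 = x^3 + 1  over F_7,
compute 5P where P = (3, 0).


k = 5 = 101_2 (binary, LSB first: 101)
Double-and-add from P = (3, 0):
  bit 0 = 1: acc = O + (3, 0) = (3, 0)
  bit 1 = 0: acc unchanged = (3, 0)
  bit 2 = 1: acc = (3, 0) + O = (3, 0)

5P = (3, 0)


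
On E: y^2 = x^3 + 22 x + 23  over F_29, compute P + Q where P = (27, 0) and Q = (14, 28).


P != Q, so use the chord formula.
s = (y2 - y1) / (x2 - x1) = (28) / (16) mod 29 = 9
x3 = s^2 - x1 - x2 mod 29 = 9^2 - 27 - 14 = 11
y3 = s (x1 - x3) - y1 mod 29 = 9 * (27 - 11) - 0 = 28

P + Q = (11, 28)


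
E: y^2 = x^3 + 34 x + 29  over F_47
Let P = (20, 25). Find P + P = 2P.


Doubling: s = (3 x1^2 + a) / (2 y1)
s = (3*20^2 + 34) / (2*25) mod 47 = 4
x3 = s^2 - 2 x1 mod 47 = 4^2 - 2*20 = 23
y3 = s (x1 - x3) - y1 mod 47 = 4 * (20 - 23) - 25 = 10

2P = (23, 10)


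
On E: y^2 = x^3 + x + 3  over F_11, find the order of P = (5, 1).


Compute successive multiples of P until we hit O:
  1P = (5, 1)
  2P = (4, 4)
  3P = (0, 6)
  4P = (7, 1)
  5P = (10, 10)
  6P = (1, 4)
  7P = (9, 2)
  8P = (6, 7)
  ... (continuing to 18P)
  18P = O

ord(P) = 18


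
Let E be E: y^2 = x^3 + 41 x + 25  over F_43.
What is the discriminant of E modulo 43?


4 a^3 + 27 b^2 = 4*41^3 + 27*25^2 = 275684 + 16875 = 292559
Delta = -16 * (292559) = -4680944
Delta mod 43 = 36

Delta = 36 (mod 43)


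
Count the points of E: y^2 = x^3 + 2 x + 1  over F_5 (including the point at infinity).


For each x in F_5, count y with y^2 = x^3 + 2 x + 1 mod 5:
  x = 0: RHS = 1, y in [1, 4]  -> 2 point(s)
  x = 1: RHS = 4, y in [2, 3]  -> 2 point(s)
  x = 3: RHS = 4, y in [2, 3]  -> 2 point(s)
Affine points: 6. Add the point at infinity: total = 7.

#E(F_5) = 7


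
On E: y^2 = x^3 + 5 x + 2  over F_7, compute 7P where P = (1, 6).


k = 7 = 111_2 (binary, LSB first: 111)
Double-and-add from P = (1, 6):
  bit 0 = 1: acc = O + (1, 6) = (1, 6)
  bit 1 = 1: acc = (1, 6) + (0, 4) = (3, 4)
  bit 2 = 1: acc = (3, 4) + (4, 4) = (0, 3)

7P = (0, 3)


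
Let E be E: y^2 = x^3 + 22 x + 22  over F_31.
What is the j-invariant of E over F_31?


Delta = -16(4 a^3 + 27 b^2) mod 31 = 8
-1728 * (4 a)^3 = -1728 * (4*22)^3 mod 31 = 23
j = 23 * 8^(-1) mod 31 = 30

j = 30 (mod 31)


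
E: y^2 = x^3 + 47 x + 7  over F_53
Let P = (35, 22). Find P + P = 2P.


Doubling: s = (3 x1^2 + a) / (2 y1)
s = (3*35^2 + 47) / (2*22) mod 53 = 34
x3 = s^2 - 2 x1 mod 53 = 34^2 - 2*35 = 26
y3 = s (x1 - x3) - y1 mod 53 = 34 * (35 - 26) - 22 = 19

2P = (26, 19)


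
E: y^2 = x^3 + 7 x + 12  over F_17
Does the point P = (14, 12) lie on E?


Check whether y^2 = x^3 + 7 x + 12 (mod 17) for (x, y) = (14, 12).
LHS: y^2 = 12^2 mod 17 = 8
RHS: x^3 + 7 x + 12 = 14^3 + 7*14 + 12 mod 17 = 15
LHS != RHS

No, not on the curve


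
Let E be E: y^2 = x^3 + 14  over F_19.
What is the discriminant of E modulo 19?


4 a^3 + 27 b^2 = 4*0^3 + 27*14^2 = 0 + 5292 = 5292
Delta = -16 * (5292) = -84672
Delta mod 19 = 11

Delta = 11 (mod 19)


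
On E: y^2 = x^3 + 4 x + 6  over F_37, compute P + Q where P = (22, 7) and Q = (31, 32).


P != Q, so use the chord formula.
s = (y2 - y1) / (x2 - x1) = (25) / (9) mod 37 = 11
x3 = s^2 - x1 - x2 mod 37 = 11^2 - 22 - 31 = 31
y3 = s (x1 - x3) - y1 mod 37 = 11 * (22 - 31) - 7 = 5

P + Q = (31, 5)


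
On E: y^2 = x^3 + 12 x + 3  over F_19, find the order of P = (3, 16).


Compute successive multiples of P until we hit O:
  1P = (3, 16)
  2P = (3, 3)
  3P = O

ord(P) = 3


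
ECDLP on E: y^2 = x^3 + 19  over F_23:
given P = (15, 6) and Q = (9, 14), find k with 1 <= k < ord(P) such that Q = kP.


Enumerate multiples of P until we hit Q = (9, 14):
  1P = (15, 6)
  2P = (19, 22)
  3P = (5, 11)
  4P = (9, 14)
Match found at i = 4.

k = 4


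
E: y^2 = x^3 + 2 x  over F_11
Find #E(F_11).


For each x in F_11, count y with y^2 = x^3 + 2 x + 0 mod 11:
  x = 0: RHS = 0, y in [0]  -> 1 point(s)
  x = 1: RHS = 3, y in [5, 6]  -> 2 point(s)
  x = 2: RHS = 1, y in [1, 10]  -> 2 point(s)
  x = 3: RHS = 0, y in [0]  -> 1 point(s)
  x = 5: RHS = 3, y in [5, 6]  -> 2 point(s)
  x = 7: RHS = 5, y in [4, 7]  -> 2 point(s)
  x = 8: RHS = 0, y in [0]  -> 1 point(s)
Affine points: 11. Add the point at infinity: total = 12.

#E(F_11) = 12


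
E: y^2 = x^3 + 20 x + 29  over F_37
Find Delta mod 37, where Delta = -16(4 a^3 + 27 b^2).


4 a^3 + 27 b^2 = 4*20^3 + 27*29^2 = 32000 + 22707 = 54707
Delta = -16 * (54707) = -875312
Delta mod 37 = 34

Delta = 34 (mod 37)


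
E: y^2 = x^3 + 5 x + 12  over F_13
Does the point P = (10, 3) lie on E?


Check whether y^2 = x^3 + 5 x + 12 (mod 13) for (x, y) = (10, 3).
LHS: y^2 = 3^2 mod 13 = 9
RHS: x^3 + 5 x + 12 = 10^3 + 5*10 + 12 mod 13 = 9
LHS = RHS

Yes, on the curve


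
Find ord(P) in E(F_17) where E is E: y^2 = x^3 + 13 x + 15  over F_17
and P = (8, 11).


Compute successive multiples of P until we hit O:
  1P = (8, 11)
  2P = (16, 1)
  3P = (2, 7)
  4P = (15, 7)
  5P = (3, 8)
  6P = (5, 1)
  7P = (0, 10)
  8P = (13, 16)
  ... (continuing to 18P)
  18P = O

ord(P) = 18


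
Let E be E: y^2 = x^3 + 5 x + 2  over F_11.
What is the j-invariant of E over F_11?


Delta = -16(4 a^3 + 27 b^2) mod 11 = 7
-1728 * (4 a)^3 = -1728 * (4*5)^3 mod 11 = 8
j = 8 * 7^(-1) mod 11 = 9

j = 9 (mod 11)


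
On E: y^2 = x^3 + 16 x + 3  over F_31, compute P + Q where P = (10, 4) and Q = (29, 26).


P != Q, so use the chord formula.
s = (y2 - y1) / (x2 - x1) = (22) / (19) mod 31 = 24
x3 = s^2 - x1 - x2 mod 31 = 24^2 - 10 - 29 = 10
y3 = s (x1 - x3) - y1 mod 31 = 24 * (10 - 10) - 4 = 27

P + Q = (10, 27)


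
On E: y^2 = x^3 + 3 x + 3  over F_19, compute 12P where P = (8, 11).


k = 12 = 1100_2 (binary, LSB first: 0011)
Double-and-add from P = (8, 11):
  bit 0 = 0: acc unchanged = O
  bit 1 = 0: acc unchanged = O
  bit 2 = 1: acc = O + (16, 10) = (16, 10)
  bit 3 = 1: acc = (16, 10) + (13, 4) = (13, 15)

12P = (13, 15)


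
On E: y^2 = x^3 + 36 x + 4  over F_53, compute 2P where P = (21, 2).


Doubling: s = (3 x1^2 + a) / (2 y1)
s = (3*21^2 + 36) / (2*2) mod 53 = 35
x3 = s^2 - 2 x1 mod 53 = 35^2 - 2*21 = 17
y3 = s (x1 - x3) - y1 mod 53 = 35 * (21 - 17) - 2 = 32

2P = (17, 32)


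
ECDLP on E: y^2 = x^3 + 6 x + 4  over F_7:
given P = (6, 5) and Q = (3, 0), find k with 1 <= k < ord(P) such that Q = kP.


Enumerate multiples of P until we hit Q = (3, 0):
  1P = (6, 5)
  2P = (4, 1)
  3P = (1, 5)
  4P = (0, 2)
  5P = (3, 0)
Match found at i = 5.

k = 5


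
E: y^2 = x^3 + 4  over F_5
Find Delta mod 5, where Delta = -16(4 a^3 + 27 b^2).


4 a^3 + 27 b^2 = 4*0^3 + 27*4^2 = 0 + 432 = 432
Delta = -16 * (432) = -6912
Delta mod 5 = 3

Delta = 3 (mod 5)


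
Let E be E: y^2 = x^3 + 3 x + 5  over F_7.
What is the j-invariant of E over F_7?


Delta = -16(4 a^3 + 27 b^2) mod 7 = 2
-1728 * (4 a)^3 = -1728 * (4*3)^3 mod 7 = 6
j = 6 * 2^(-1) mod 7 = 3

j = 3 (mod 7)


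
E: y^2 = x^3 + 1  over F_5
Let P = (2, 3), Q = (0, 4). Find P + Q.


P != Q, so use the chord formula.
s = (y2 - y1) / (x2 - x1) = (1) / (3) mod 5 = 2
x3 = s^2 - x1 - x2 mod 5 = 2^2 - 2 - 0 = 2
y3 = s (x1 - x3) - y1 mod 5 = 2 * (2 - 2) - 3 = 2

P + Q = (2, 2)


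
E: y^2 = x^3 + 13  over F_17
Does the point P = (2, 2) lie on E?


Check whether y^2 = x^3 + 0 x + 13 (mod 17) for (x, y) = (2, 2).
LHS: y^2 = 2^2 mod 17 = 4
RHS: x^3 + 0 x + 13 = 2^3 + 0*2 + 13 mod 17 = 4
LHS = RHS

Yes, on the curve


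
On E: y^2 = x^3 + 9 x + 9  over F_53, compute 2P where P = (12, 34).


Doubling: s = (3 x1^2 + a) / (2 y1)
s = (3*12^2 + 9) / (2*34) mod 53 = 40
x3 = s^2 - 2 x1 mod 53 = 40^2 - 2*12 = 39
y3 = s (x1 - x3) - y1 mod 53 = 40 * (12 - 39) - 34 = 52

2P = (39, 52)


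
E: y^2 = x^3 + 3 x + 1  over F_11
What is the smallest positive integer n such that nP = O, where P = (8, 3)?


Compute successive multiples of P until we hit O:
  1P = (8, 3)
  2P = (9, 3)
  3P = (5, 8)
  4P = (2, 9)
  5P = (2, 2)
  6P = (5, 3)
  7P = (9, 8)
  8P = (8, 8)
  ... (continuing to 9P)
  9P = O

ord(P) = 9


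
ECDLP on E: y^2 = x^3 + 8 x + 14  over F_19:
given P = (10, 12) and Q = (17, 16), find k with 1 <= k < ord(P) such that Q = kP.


Enumerate multiples of P until we hit Q = (17, 16):
  1P = (10, 12)
  2P = (8, 1)
  3P = (17, 16)
Match found at i = 3.

k = 3


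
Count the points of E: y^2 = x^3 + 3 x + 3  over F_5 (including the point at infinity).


For each x in F_5, count y with y^2 = x^3 + 3 x + 3 mod 5:
  x = 3: RHS = 4, y in [2, 3]  -> 2 point(s)
  x = 4: RHS = 4, y in [2, 3]  -> 2 point(s)
Affine points: 4. Add the point at infinity: total = 5.

#E(F_5) = 5


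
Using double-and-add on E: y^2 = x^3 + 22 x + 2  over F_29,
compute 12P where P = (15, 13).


k = 12 = 1100_2 (binary, LSB first: 0011)
Double-and-add from P = (15, 13):
  bit 0 = 0: acc unchanged = O
  bit 1 = 0: acc unchanged = O
  bit 2 = 1: acc = O + (18, 16) = (18, 16)
  bit 3 = 1: acc = (18, 16) + (13, 7) = (14, 26)

12P = (14, 26)


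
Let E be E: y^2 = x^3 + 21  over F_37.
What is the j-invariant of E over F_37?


Delta = -16(4 a^3 + 27 b^2) mod 37 = 1
-1728 * (4 a)^3 = -1728 * (4*0)^3 mod 37 = 0
j = 0 * 1^(-1) mod 37 = 0

j = 0 (mod 37)


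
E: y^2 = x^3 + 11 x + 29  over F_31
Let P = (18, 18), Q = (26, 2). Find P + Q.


P != Q, so use the chord formula.
s = (y2 - y1) / (x2 - x1) = (15) / (8) mod 31 = 29
x3 = s^2 - x1 - x2 mod 31 = 29^2 - 18 - 26 = 22
y3 = s (x1 - x3) - y1 mod 31 = 29 * (18 - 22) - 18 = 21

P + Q = (22, 21)


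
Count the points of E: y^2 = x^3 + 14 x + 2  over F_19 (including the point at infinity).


For each x in F_19, count y with y^2 = x^3 + 14 x + 2 mod 19:
  x = 1: RHS = 17, y in [6, 13]  -> 2 point(s)
  x = 2: RHS = 0, y in [0]  -> 1 point(s)
  x = 5: RHS = 7, y in [8, 11]  -> 2 point(s)
  x = 6: RHS = 17, y in [6, 13]  -> 2 point(s)
  x = 7: RHS = 6, y in [5, 14]  -> 2 point(s)
  x = 11: RHS = 5, y in [9, 10]  -> 2 point(s)
  x = 12: RHS = 17, y in [6, 13]  -> 2 point(s)
  x = 13: RHS = 6, y in [5, 14]  -> 2 point(s)
  x = 14: RHS = 16, y in [4, 15]  -> 2 point(s)
  x = 16: RHS = 9, y in [3, 16]  -> 2 point(s)
  x = 17: RHS = 4, y in [2, 17]  -> 2 point(s)
  x = 18: RHS = 6, y in [5, 14]  -> 2 point(s)
Affine points: 23. Add the point at infinity: total = 24.

#E(F_19) = 24


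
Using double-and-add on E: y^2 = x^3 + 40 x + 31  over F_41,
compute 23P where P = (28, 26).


k = 23 = 10111_2 (binary, LSB first: 11101)
Double-and-add from P = (28, 26):
  bit 0 = 1: acc = O + (28, 26) = (28, 26)
  bit 1 = 1: acc = (28, 26) + (10, 23) = (11, 11)
  bit 2 = 1: acc = (11, 11) + (12, 5) = (13, 1)
  bit 3 = 0: acc unchanged = (13, 1)
  bit 4 = 1: acc = (13, 1) + (4, 3) = (20, 37)

23P = (20, 37)


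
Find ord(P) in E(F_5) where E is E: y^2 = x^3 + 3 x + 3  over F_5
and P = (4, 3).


Compute successive multiples of P until we hit O:
  1P = (4, 3)
  2P = (3, 3)
  3P = (3, 2)
  4P = (4, 2)
  5P = O

ord(P) = 5


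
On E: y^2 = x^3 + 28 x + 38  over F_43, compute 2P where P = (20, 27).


Doubling: s = (3 x1^2 + a) / (2 y1)
s = (3*20^2 + 28) / (2*27) mod 43 = 10
x3 = s^2 - 2 x1 mod 43 = 10^2 - 2*20 = 17
y3 = s (x1 - x3) - y1 mod 43 = 10 * (20 - 17) - 27 = 3

2P = (17, 3)


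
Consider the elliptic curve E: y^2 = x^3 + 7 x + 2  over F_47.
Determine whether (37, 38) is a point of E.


Check whether y^2 = x^3 + 7 x + 2 (mod 47) for (x, y) = (37, 38).
LHS: y^2 = 38^2 mod 47 = 34
RHS: x^3 + 7 x + 2 = 37^3 + 7*37 + 2 mod 47 = 13
LHS != RHS

No, not on the curve


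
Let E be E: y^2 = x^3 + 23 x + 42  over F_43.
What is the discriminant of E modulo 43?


4 a^3 + 27 b^2 = 4*23^3 + 27*42^2 = 48668 + 47628 = 96296
Delta = -16 * (96296) = -1540736
Delta mod 43 = 40

Delta = 40 (mod 43)


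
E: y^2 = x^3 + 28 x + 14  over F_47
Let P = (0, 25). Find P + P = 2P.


Doubling: s = (3 x1^2 + a) / (2 y1)
s = (3*0^2 + 28) / (2*25) mod 47 = 25
x3 = s^2 - 2 x1 mod 47 = 25^2 - 2*0 = 14
y3 = s (x1 - x3) - y1 mod 47 = 25 * (0 - 14) - 25 = 1

2P = (14, 1)


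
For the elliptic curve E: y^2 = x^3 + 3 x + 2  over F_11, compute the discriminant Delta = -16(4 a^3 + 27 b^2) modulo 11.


4 a^3 + 27 b^2 = 4*3^3 + 27*2^2 = 108 + 108 = 216
Delta = -16 * (216) = -3456
Delta mod 11 = 9

Delta = 9 (mod 11)


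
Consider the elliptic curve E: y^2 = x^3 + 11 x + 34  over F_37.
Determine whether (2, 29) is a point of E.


Check whether y^2 = x^3 + 11 x + 34 (mod 37) for (x, y) = (2, 29).
LHS: y^2 = 29^2 mod 37 = 27
RHS: x^3 + 11 x + 34 = 2^3 + 11*2 + 34 mod 37 = 27
LHS = RHS

Yes, on the curve


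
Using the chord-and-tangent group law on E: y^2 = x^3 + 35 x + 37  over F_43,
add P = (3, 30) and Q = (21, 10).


P != Q, so use the chord formula.
s = (y2 - y1) / (x2 - x1) = (23) / (18) mod 43 = 18
x3 = s^2 - x1 - x2 mod 43 = 18^2 - 3 - 21 = 42
y3 = s (x1 - x3) - y1 mod 43 = 18 * (3 - 42) - 30 = 42

P + Q = (42, 42)


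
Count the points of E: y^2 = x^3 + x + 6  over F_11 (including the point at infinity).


For each x in F_11, count y with y^2 = x^3 + 1 x + 6 mod 11:
  x = 2: RHS = 5, y in [4, 7]  -> 2 point(s)
  x = 3: RHS = 3, y in [5, 6]  -> 2 point(s)
  x = 5: RHS = 4, y in [2, 9]  -> 2 point(s)
  x = 7: RHS = 4, y in [2, 9]  -> 2 point(s)
  x = 8: RHS = 9, y in [3, 8]  -> 2 point(s)
  x = 10: RHS = 4, y in [2, 9]  -> 2 point(s)
Affine points: 12. Add the point at infinity: total = 13.

#E(F_11) = 13


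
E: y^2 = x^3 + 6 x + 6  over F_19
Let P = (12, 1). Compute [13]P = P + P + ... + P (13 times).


k = 13 = 1101_2 (binary, LSB first: 1011)
Double-and-add from P = (12, 1):
  bit 0 = 1: acc = O + (12, 1) = (12, 1)
  bit 1 = 0: acc unchanged = (12, 1)
  bit 2 = 1: acc = (12, 1) + (11, 15) = (2, 11)
  bit 3 = 1: acc = (2, 11) + (17, 10) = (6, 7)

13P = (6, 7)


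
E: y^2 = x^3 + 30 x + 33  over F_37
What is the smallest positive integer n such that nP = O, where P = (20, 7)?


Compute successive multiples of P until we hit O:
  1P = (20, 7)
  2P = (1, 29)
  3P = (28, 12)
  4P = (5, 7)
  5P = (12, 30)
  6P = (15, 11)
  7P = (13, 17)
  8P = (0, 12)
  ... (continuing to 42P)
  42P = O

ord(P) = 42


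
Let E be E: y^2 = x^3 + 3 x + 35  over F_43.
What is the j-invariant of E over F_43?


Delta = -16(4 a^3 + 27 b^2) mod 43 = 36
-1728 * (4 a)^3 = -1728 * (4*3)^3 mod 43 = 22
j = 22 * 36^(-1) mod 43 = 3

j = 3 (mod 43)


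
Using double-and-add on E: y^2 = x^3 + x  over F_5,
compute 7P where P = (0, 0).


k = 7 = 111_2 (binary, LSB first: 111)
Double-and-add from P = (0, 0):
  bit 0 = 1: acc = O + (0, 0) = (0, 0)
  bit 1 = 1: acc = (0, 0) + O = (0, 0)
  bit 2 = 1: acc = (0, 0) + O = (0, 0)

7P = (0, 0)


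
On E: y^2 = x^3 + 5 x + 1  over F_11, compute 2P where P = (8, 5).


Doubling: s = (3 x1^2 + a) / (2 y1)
s = (3*8^2 + 5) / (2*5) mod 11 = 1
x3 = s^2 - 2 x1 mod 11 = 1^2 - 2*8 = 7
y3 = s (x1 - x3) - y1 mod 11 = 1 * (8 - 7) - 5 = 7

2P = (7, 7)


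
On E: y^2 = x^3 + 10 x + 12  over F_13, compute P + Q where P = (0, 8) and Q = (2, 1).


P != Q, so use the chord formula.
s = (y2 - y1) / (x2 - x1) = (6) / (2) mod 13 = 3
x3 = s^2 - x1 - x2 mod 13 = 3^2 - 0 - 2 = 7
y3 = s (x1 - x3) - y1 mod 13 = 3 * (0 - 7) - 8 = 10

P + Q = (7, 10)


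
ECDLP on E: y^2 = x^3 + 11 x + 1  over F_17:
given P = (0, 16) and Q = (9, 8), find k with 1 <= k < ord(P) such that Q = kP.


Enumerate multiples of P until we hit Q = (9, 8):
  1P = (0, 16)
  2P = (9, 8)
Match found at i = 2.

k = 2


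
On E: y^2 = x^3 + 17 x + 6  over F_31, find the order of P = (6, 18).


Compute successive multiples of P until we hit O:
  1P = (6, 18)
  2P = (24, 28)
  3P = (17, 0)
  4P = (24, 3)
  5P = (6, 13)
  6P = O

ord(P) = 6


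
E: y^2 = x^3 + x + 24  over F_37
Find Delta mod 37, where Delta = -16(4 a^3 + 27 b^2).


4 a^3 + 27 b^2 = 4*1^3 + 27*24^2 = 4 + 15552 = 15556
Delta = -16 * (15556) = -248896
Delta mod 37 = 3

Delta = 3 (mod 37)


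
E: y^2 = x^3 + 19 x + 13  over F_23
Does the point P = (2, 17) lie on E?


Check whether y^2 = x^3 + 19 x + 13 (mod 23) for (x, y) = (2, 17).
LHS: y^2 = 17^2 mod 23 = 13
RHS: x^3 + 19 x + 13 = 2^3 + 19*2 + 13 mod 23 = 13
LHS = RHS

Yes, on the curve


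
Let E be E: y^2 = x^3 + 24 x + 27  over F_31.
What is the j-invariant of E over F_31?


Delta = -16(4 a^3 + 27 b^2) mod 31 = 5
-1728 * (4 a)^3 = -1728 * (4*24)^3 mod 31 = 30
j = 30 * 5^(-1) mod 31 = 6

j = 6 (mod 31)


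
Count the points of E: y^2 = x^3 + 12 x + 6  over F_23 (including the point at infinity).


For each x in F_23, count y with y^2 = x^3 + 12 x + 6 mod 23:
  x = 0: RHS = 6, y in [11, 12]  -> 2 point(s)
  x = 3: RHS = 0, y in [0]  -> 1 point(s)
  x = 4: RHS = 3, y in [7, 16]  -> 2 point(s)
  x = 6: RHS = 18, y in [8, 15]  -> 2 point(s)
  x = 8: RHS = 16, y in [4, 19]  -> 2 point(s)
  x = 13: RHS = 13, y in [6, 17]  -> 2 point(s)
  x = 16: RHS = 16, y in [4, 19]  -> 2 point(s)
  x = 19: RHS = 9, y in [3, 20]  -> 2 point(s)
  x = 20: RHS = 12, y in [9, 14]  -> 2 point(s)
  x = 22: RHS = 16, y in [4, 19]  -> 2 point(s)
Affine points: 19. Add the point at infinity: total = 20.

#E(F_23) = 20


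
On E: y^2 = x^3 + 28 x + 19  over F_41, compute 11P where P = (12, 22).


k = 11 = 1011_2 (binary, LSB first: 1101)
Double-and-add from P = (12, 22):
  bit 0 = 1: acc = O + (12, 22) = (12, 22)
  bit 1 = 1: acc = (12, 22) + (26, 18) = (24, 40)
  bit 2 = 0: acc unchanged = (24, 40)
  bit 3 = 1: acc = (24, 40) + (38, 20) = (12, 19)

11P = (12, 19)


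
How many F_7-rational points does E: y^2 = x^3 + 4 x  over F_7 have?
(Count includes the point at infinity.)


For each x in F_7, count y with y^2 = x^3 + 4 x + 0 mod 7:
  x = 0: RHS = 0, y in [0]  -> 1 point(s)
  x = 2: RHS = 2, y in [3, 4]  -> 2 point(s)
  x = 3: RHS = 4, y in [2, 5]  -> 2 point(s)
  x = 6: RHS = 2, y in [3, 4]  -> 2 point(s)
Affine points: 7. Add the point at infinity: total = 8.

#E(F_7) = 8


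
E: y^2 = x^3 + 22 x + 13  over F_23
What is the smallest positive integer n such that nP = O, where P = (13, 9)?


Compute successive multiples of P until we hit O:
  1P = (13, 9)
  2P = (20, 14)
  3P = (6, 19)
  4P = (22, 17)
  5P = (1, 17)
  6P = (12, 21)
  7P = (4, 21)
  8P = (18, 13)
  ... (continuing to 25P)
  25P = O

ord(P) = 25


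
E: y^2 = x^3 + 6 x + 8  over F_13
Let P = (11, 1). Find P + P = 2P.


Doubling: s = (3 x1^2 + a) / (2 y1)
s = (3*11^2 + 6) / (2*1) mod 13 = 9
x3 = s^2 - 2 x1 mod 13 = 9^2 - 2*11 = 7
y3 = s (x1 - x3) - y1 mod 13 = 9 * (11 - 7) - 1 = 9

2P = (7, 9)


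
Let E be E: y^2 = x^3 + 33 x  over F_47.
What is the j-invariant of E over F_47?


Delta = -16(4 a^3 + 27 b^2) mod 47 = 24
-1728 * (4 a)^3 = -1728 * (4*33)^3 mod 47 = 18
j = 18 * 24^(-1) mod 47 = 36

j = 36 (mod 47)


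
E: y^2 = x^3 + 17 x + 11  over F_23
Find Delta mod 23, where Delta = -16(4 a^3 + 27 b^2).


4 a^3 + 27 b^2 = 4*17^3 + 27*11^2 = 19652 + 3267 = 22919
Delta = -16 * (22919) = -366704
Delta mod 23 = 8

Delta = 8 (mod 23)


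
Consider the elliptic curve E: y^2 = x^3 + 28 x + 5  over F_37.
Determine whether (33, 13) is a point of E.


Check whether y^2 = x^3 + 28 x + 5 (mod 37) for (x, y) = (33, 13).
LHS: y^2 = 13^2 mod 37 = 21
RHS: x^3 + 28 x + 5 = 33^3 + 28*33 + 5 mod 37 = 14
LHS != RHS

No, not on the curve


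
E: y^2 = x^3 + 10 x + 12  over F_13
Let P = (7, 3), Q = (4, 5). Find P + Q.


P != Q, so use the chord formula.
s = (y2 - y1) / (x2 - x1) = (2) / (10) mod 13 = 8
x3 = s^2 - x1 - x2 mod 13 = 8^2 - 7 - 4 = 1
y3 = s (x1 - x3) - y1 mod 13 = 8 * (7 - 1) - 3 = 6

P + Q = (1, 6)


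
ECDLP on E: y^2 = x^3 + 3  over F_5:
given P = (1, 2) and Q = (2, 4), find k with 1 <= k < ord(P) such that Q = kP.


Enumerate multiples of P until we hit Q = (2, 4):
  1P = (1, 2)
  2P = (2, 1)
  3P = (3, 0)
  4P = (2, 4)
Match found at i = 4.

k = 4


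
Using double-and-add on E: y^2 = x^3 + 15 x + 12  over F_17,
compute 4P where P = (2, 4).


k = 4 = 100_2 (binary, LSB first: 001)
Double-and-add from P = (2, 4):
  bit 0 = 0: acc unchanged = O
  bit 1 = 0: acc unchanged = O
  bit 2 = 1: acc = O + (3, 13) = (3, 13)

4P = (3, 13)


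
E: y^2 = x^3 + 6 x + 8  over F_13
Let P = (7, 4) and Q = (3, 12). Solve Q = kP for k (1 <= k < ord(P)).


Enumerate multiples of P until we hit Q = (3, 12):
  1P = (7, 4)
  2P = (3, 1)
  3P = (6, 0)
  4P = (3, 12)
Match found at i = 4.

k = 4


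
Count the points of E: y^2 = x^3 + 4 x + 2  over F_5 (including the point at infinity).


For each x in F_5, count y with y^2 = x^3 + 4 x + 2 mod 5:
  x = 3: RHS = 1, y in [1, 4]  -> 2 point(s)
Affine points: 2. Add the point at infinity: total = 3.

#E(F_5) = 3


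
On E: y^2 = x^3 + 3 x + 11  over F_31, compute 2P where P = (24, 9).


Doubling: s = (3 x1^2 + a) / (2 y1)
s = (3*24^2 + 3) / (2*9) mod 31 = 29
x3 = s^2 - 2 x1 mod 31 = 29^2 - 2*24 = 18
y3 = s (x1 - x3) - y1 mod 31 = 29 * (24 - 18) - 9 = 10

2P = (18, 10)


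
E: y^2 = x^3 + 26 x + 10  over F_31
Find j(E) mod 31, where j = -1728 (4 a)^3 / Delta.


Delta = -16(4 a^3 + 27 b^2) mod 31 = 16
-1728 * (4 a)^3 = -1728 * (4*26)^3 mod 31 = 15
j = 15 * 16^(-1) mod 31 = 30

j = 30 (mod 31)


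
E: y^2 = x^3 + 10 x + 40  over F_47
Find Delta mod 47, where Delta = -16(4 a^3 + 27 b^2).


4 a^3 + 27 b^2 = 4*10^3 + 27*40^2 = 4000 + 43200 = 47200
Delta = -16 * (47200) = -755200
Delta mod 47 = 43

Delta = 43 (mod 47)


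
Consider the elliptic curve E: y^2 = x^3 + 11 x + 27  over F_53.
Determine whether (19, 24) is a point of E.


Check whether y^2 = x^3 + 11 x + 27 (mod 53) for (x, y) = (19, 24).
LHS: y^2 = 24^2 mod 53 = 46
RHS: x^3 + 11 x + 27 = 19^3 + 11*19 + 27 mod 53 = 46
LHS = RHS

Yes, on the curve


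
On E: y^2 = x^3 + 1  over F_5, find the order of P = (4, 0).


Compute successive multiples of P until we hit O:
  1P = (4, 0)
  2P = O

ord(P) = 2


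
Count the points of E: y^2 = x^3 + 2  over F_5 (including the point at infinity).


For each x in F_5, count y with y^2 = x^3 + 0 x + 2 mod 5:
  x = 2: RHS = 0, y in [0]  -> 1 point(s)
  x = 3: RHS = 4, y in [2, 3]  -> 2 point(s)
  x = 4: RHS = 1, y in [1, 4]  -> 2 point(s)
Affine points: 5. Add the point at infinity: total = 6.

#E(F_5) = 6


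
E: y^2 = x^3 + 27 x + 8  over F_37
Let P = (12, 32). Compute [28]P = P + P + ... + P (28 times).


k = 28 = 11100_2 (binary, LSB first: 00111)
Double-and-add from P = (12, 32):
  bit 0 = 0: acc unchanged = O
  bit 1 = 0: acc unchanged = O
  bit 2 = 1: acc = O + (34, 14) = (34, 14)
  bit 3 = 1: acc = (34, 14) + (5, 34) = (32, 28)
  bit 4 = 1: acc = (32, 28) + (20, 36) = (6, 4)

28P = (6, 4)


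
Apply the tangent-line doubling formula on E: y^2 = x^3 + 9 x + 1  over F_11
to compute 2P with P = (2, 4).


Doubling: s = (3 x1^2 + a) / (2 y1)
s = (3*2^2 + 9) / (2*4) mod 11 = 4
x3 = s^2 - 2 x1 mod 11 = 4^2 - 2*2 = 1
y3 = s (x1 - x3) - y1 mod 11 = 4 * (2 - 1) - 4 = 0

2P = (1, 0)


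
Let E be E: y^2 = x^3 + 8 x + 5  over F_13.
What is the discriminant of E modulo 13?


4 a^3 + 27 b^2 = 4*8^3 + 27*5^2 = 2048 + 675 = 2723
Delta = -16 * (2723) = -43568
Delta mod 13 = 8

Delta = 8 (mod 13)


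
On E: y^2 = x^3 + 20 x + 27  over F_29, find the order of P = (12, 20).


Compute successive multiples of P until we hit O:
  1P = (12, 20)
  2P = (28, 8)
  3P = (24, 18)
  4P = (18, 10)
  5P = (5, 7)
  6P = (19, 25)
  7P = (21, 15)
  8P = (16, 8)
  ... (continuing to 23P)
  23P = O

ord(P) = 23


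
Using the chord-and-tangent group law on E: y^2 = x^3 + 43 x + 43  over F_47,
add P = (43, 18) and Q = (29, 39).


P != Q, so use the chord formula.
s = (y2 - y1) / (x2 - x1) = (21) / (33) mod 47 = 22
x3 = s^2 - x1 - x2 mod 47 = 22^2 - 43 - 29 = 36
y3 = s (x1 - x3) - y1 mod 47 = 22 * (43 - 36) - 18 = 42

P + Q = (36, 42)


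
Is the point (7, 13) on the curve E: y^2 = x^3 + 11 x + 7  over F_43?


Check whether y^2 = x^3 + 11 x + 7 (mod 43) for (x, y) = (7, 13).
LHS: y^2 = 13^2 mod 43 = 40
RHS: x^3 + 11 x + 7 = 7^3 + 11*7 + 7 mod 43 = 40
LHS = RHS

Yes, on the curve


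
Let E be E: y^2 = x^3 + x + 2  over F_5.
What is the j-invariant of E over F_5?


Delta = -16(4 a^3 + 27 b^2) mod 5 = 3
-1728 * (4 a)^3 = -1728 * (4*1)^3 mod 5 = 3
j = 3 * 3^(-1) mod 5 = 1

j = 1 (mod 5)


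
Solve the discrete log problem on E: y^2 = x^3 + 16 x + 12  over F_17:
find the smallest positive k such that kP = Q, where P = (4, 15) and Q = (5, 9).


Enumerate multiples of P until we hit Q = (5, 9):
  1P = (4, 15)
  2P = (10, 13)
  3P = (5, 8)
  4P = (6, 16)
  5P = (3, 11)
  6P = (9, 16)
  7P = (2, 16)
  8P = (7, 12)
  9P = (7, 5)
  10P = (2, 1)
  11P = (9, 1)
  12P = (3, 6)
  13P = (6, 1)
  14P = (5, 9)
Match found at i = 14.

k = 14


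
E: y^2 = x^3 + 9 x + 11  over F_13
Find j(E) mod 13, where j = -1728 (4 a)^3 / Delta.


Delta = -16(4 a^3 + 27 b^2) mod 13 = 2
-1728 * (4 a)^3 = -1728 * (4*9)^3 mod 13 = 12
j = 12 * 2^(-1) mod 13 = 6

j = 6 (mod 13)


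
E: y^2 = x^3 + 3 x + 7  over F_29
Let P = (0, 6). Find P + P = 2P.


Doubling: s = (3 x1^2 + a) / (2 y1)
s = (3*0^2 + 3) / (2*6) mod 29 = 22
x3 = s^2 - 2 x1 mod 29 = 22^2 - 2*0 = 20
y3 = s (x1 - x3) - y1 mod 29 = 22 * (0 - 20) - 6 = 18

2P = (20, 18)


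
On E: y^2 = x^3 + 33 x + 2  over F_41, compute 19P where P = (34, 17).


k = 19 = 10011_2 (binary, LSB first: 11001)
Double-and-add from P = (34, 17):
  bit 0 = 1: acc = O + (34, 17) = (34, 17)
  bit 1 = 1: acc = (34, 17) + (5, 28) = (39, 16)
  bit 2 = 0: acc unchanged = (39, 16)
  bit 3 = 0: acc unchanged = (39, 16)
  bit 4 = 1: acc = (39, 16) + (8, 9) = (40, 38)

19P = (40, 38)


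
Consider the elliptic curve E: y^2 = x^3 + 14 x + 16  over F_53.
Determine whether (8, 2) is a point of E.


Check whether y^2 = x^3 + 14 x + 16 (mod 53) for (x, y) = (8, 2).
LHS: y^2 = 2^2 mod 53 = 4
RHS: x^3 + 14 x + 16 = 8^3 + 14*8 + 16 mod 53 = 4
LHS = RHS

Yes, on the curve


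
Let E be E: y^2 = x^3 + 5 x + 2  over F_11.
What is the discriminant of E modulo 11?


4 a^3 + 27 b^2 = 4*5^3 + 27*2^2 = 500 + 108 = 608
Delta = -16 * (608) = -9728
Delta mod 11 = 7

Delta = 7 (mod 11)


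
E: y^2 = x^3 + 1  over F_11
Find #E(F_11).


For each x in F_11, count y with y^2 = x^3 + 0 x + 1 mod 11:
  x = 0: RHS = 1, y in [1, 10]  -> 2 point(s)
  x = 2: RHS = 9, y in [3, 8]  -> 2 point(s)
  x = 5: RHS = 5, y in [4, 7]  -> 2 point(s)
  x = 7: RHS = 3, y in [5, 6]  -> 2 point(s)
  x = 9: RHS = 4, y in [2, 9]  -> 2 point(s)
  x = 10: RHS = 0, y in [0]  -> 1 point(s)
Affine points: 11. Add the point at infinity: total = 12.

#E(F_11) = 12


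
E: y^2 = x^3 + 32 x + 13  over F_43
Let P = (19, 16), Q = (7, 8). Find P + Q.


P != Q, so use the chord formula.
s = (y2 - y1) / (x2 - x1) = (35) / (31) mod 43 = 15
x3 = s^2 - x1 - x2 mod 43 = 15^2 - 19 - 7 = 27
y3 = s (x1 - x3) - y1 mod 43 = 15 * (19 - 27) - 16 = 36

P + Q = (27, 36)


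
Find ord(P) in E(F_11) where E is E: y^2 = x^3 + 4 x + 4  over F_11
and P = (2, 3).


Compute successive multiples of P until we hit O:
  1P = (2, 3)
  2P = (8, 3)
  3P = (1, 8)
  4P = (0, 9)
  5P = (7, 1)
  6P = (7, 10)
  7P = (0, 2)
  8P = (1, 3)
  ... (continuing to 11P)
  11P = O

ord(P) = 11


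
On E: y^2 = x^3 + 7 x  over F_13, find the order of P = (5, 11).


Compute successive multiples of P until we hit O:
  1P = (5, 11)
  2P = (4, 1)
  3P = (0, 0)
  4P = (4, 12)
  5P = (5, 2)
  6P = O

ord(P) = 6


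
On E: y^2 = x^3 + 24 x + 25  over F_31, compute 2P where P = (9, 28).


k = 2 = 10_2 (binary, LSB first: 01)
Double-and-add from P = (9, 28):
  bit 0 = 0: acc unchanged = O
  bit 1 = 1: acc = O + (17, 18) = (17, 18)

2P = (17, 18)


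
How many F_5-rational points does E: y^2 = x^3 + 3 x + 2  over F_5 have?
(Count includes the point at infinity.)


For each x in F_5, count y with y^2 = x^3 + 3 x + 2 mod 5:
  x = 1: RHS = 1, y in [1, 4]  -> 2 point(s)
  x = 2: RHS = 1, y in [1, 4]  -> 2 point(s)
Affine points: 4. Add the point at infinity: total = 5.

#E(F_5) = 5


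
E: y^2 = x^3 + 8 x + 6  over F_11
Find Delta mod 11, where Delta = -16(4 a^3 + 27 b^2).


4 a^3 + 27 b^2 = 4*8^3 + 27*6^2 = 2048 + 972 = 3020
Delta = -16 * (3020) = -48320
Delta mod 11 = 3

Delta = 3 (mod 11)


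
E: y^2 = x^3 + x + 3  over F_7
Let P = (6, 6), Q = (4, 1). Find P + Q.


P != Q, so use the chord formula.
s = (y2 - y1) / (x2 - x1) = (2) / (5) mod 7 = 6
x3 = s^2 - x1 - x2 mod 7 = 6^2 - 6 - 4 = 5
y3 = s (x1 - x3) - y1 mod 7 = 6 * (6 - 5) - 6 = 0

P + Q = (5, 0)


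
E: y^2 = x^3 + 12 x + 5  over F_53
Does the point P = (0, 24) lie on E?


Check whether y^2 = x^3 + 12 x + 5 (mod 53) for (x, y) = (0, 24).
LHS: y^2 = 24^2 mod 53 = 46
RHS: x^3 + 12 x + 5 = 0^3 + 12*0 + 5 mod 53 = 5
LHS != RHS

No, not on the curve


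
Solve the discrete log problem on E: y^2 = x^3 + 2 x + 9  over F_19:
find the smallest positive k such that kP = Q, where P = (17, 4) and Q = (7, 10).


Enumerate multiples of P until we hit Q = (7, 10):
  1P = (17, 4)
  2P = (13, 3)
  3P = (14, 11)
  4P = (4, 10)
  5P = (18, 14)
  6P = (8, 10)
  7P = (5, 7)
  8P = (3, 2)
  9P = (6, 3)
  10P = (7, 9)
  11P = (0, 16)
  12P = (0, 3)
  13P = (7, 10)
Match found at i = 13.

k = 13


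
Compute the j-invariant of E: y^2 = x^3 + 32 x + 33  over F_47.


Delta = -16(4 a^3 + 27 b^2) mod 47 = 10
-1728 * (4 a)^3 = -1728 * (4*32)^3 mod 47 = 38
j = 38 * 10^(-1) mod 47 = 32

j = 32 (mod 47)


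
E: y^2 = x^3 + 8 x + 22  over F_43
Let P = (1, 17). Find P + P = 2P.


Doubling: s = (3 x1^2 + a) / (2 y1)
s = (3*1^2 + 8) / (2*17) mod 43 = 37
x3 = s^2 - 2 x1 mod 43 = 37^2 - 2*1 = 34
y3 = s (x1 - x3) - y1 mod 43 = 37 * (1 - 34) - 17 = 9

2P = (34, 9)


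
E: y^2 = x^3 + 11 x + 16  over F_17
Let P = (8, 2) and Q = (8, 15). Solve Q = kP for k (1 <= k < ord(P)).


Enumerate multiples of P until we hit Q = (8, 15):
  1P = (8, 2)
  2P = (0, 13)
  3P = (0, 4)
  4P = (8, 15)
Match found at i = 4.

k = 4


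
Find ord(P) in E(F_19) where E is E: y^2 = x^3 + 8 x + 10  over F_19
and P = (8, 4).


Compute successive multiples of P until we hit O:
  1P = (8, 4)
  2P = (1, 0)
  3P = (8, 15)
  4P = O

ord(P) = 4


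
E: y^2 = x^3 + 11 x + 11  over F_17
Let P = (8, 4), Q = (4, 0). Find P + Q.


P != Q, so use the chord formula.
s = (y2 - y1) / (x2 - x1) = (13) / (13) mod 17 = 1
x3 = s^2 - x1 - x2 mod 17 = 1^2 - 8 - 4 = 6
y3 = s (x1 - x3) - y1 mod 17 = 1 * (8 - 6) - 4 = 15

P + Q = (6, 15)


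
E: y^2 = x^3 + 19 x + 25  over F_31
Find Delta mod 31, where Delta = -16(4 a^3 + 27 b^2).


4 a^3 + 27 b^2 = 4*19^3 + 27*25^2 = 27436 + 16875 = 44311
Delta = -16 * (44311) = -708976
Delta mod 31 = 25

Delta = 25 (mod 31)


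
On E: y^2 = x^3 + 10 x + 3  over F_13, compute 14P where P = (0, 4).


k = 14 = 1110_2 (binary, LSB first: 0111)
Double-and-add from P = (0, 4):
  bit 0 = 0: acc unchanged = O
  bit 1 = 1: acc = O + (4, 4) = (4, 4)
  bit 2 = 1: acc = (4, 4) + (8, 6) = (11, 12)
  bit 3 = 1: acc = (11, 12) + (7, 0) = (4, 9)

14P = (4, 9)
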